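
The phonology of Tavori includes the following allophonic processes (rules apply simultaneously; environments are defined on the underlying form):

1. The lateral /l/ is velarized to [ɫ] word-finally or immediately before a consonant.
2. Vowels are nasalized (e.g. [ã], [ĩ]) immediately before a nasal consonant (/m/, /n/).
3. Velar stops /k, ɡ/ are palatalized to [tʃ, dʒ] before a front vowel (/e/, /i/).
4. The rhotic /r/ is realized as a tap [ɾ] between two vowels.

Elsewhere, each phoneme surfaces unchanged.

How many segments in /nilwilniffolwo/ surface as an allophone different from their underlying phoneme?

Segments that undergo a rule: /l/ → [ɫ] (rule 1); /l/ → [ɫ] (rule 1); /l/ → [ɫ] (rule 1).
All other segments surface unchanged.

3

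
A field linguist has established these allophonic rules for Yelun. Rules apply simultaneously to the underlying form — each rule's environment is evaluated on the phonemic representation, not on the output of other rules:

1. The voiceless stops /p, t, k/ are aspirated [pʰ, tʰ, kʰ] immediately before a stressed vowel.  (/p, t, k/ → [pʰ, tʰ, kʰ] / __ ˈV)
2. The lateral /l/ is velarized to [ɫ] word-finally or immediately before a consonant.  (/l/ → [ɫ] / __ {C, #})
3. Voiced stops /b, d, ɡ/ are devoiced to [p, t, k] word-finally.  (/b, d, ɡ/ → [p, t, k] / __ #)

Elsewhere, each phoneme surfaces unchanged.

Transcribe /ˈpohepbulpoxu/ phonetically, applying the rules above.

/p/ — word-initial, immediately before a stressed vowel — surfaces as [pʰ] (rule 1).
/o/ (between /p/ and /h/) is unaffected → [o].
/h/ (between /o/ and /e/): no rule targets it → [h].
/e/ stays [e].
/p/ — between /e/ and /b/; rule 1 does not apply here → [p].
/b/ — between /p/ and /u/; rule 3 does not apply here → [b].
/u/ (between /b/ and /l/) is unaffected → [u].
Rule 2 applies to /l/ (between /u/ and /p/: word-finally or immediately before a consonant) → [ɫ].
/p/ (between /l/ and /o/) fails the environment for rule 1, so it stays [p].
/o/ (between /p/ and /x/) is unaffected → [o].
/x/ (between /o/ and /u/): no rule targets it → [x].
/u/ (word-final) is unaffected → [u].

[ˈpʰohepbuɫpoxu]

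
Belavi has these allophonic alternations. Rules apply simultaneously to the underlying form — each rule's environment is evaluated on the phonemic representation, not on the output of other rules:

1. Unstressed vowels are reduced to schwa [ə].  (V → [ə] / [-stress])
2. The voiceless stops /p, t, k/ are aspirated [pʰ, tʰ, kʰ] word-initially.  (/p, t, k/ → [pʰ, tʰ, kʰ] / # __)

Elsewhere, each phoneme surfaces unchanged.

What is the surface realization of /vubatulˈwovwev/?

Rule 1 applies to /u/ (between /v/ and /b/: in an unstressed syllable) → [ə].
/a/ (between /b/ and /t/): in an unstressed syllable, so rule 1 applies → [ə].
/t/ — between /a/ and /u/; rule 2 does not apply here → [t].
/u/ (between /t/ and /l/): in an unstressed syllable, so rule 1 applies → [ə].
/o/ (between /w/ and /v/) is in the target of rule 1 but the environment (in an unstressed syllable) is not met → [o].
Rule 1 applies to /e/ (between /w/ and /v/: in an unstressed syllable) → [ə].

[vəbətəlˈwovwəv]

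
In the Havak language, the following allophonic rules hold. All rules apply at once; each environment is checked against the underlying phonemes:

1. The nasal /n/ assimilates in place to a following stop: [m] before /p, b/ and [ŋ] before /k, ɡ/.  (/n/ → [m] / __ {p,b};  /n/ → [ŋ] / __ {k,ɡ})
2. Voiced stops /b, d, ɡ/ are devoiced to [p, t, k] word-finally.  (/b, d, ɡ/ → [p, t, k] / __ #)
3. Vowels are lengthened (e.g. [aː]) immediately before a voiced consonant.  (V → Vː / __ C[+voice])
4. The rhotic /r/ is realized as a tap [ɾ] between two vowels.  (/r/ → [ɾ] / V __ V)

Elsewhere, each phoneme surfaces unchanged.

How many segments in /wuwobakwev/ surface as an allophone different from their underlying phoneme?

Segments that undergo a rule: /u/ → [uː] (rule 3); /o/ → [oː] (rule 3); /e/ → [eː] (rule 3).
All other segments surface unchanged.

3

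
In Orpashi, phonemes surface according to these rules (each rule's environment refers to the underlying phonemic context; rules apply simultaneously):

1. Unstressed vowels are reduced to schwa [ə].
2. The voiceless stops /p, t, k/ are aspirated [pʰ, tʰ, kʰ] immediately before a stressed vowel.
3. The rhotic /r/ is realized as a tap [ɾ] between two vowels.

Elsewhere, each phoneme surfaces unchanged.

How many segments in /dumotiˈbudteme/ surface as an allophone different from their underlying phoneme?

5

Segments that undergo a rule: /u/ → [ə] (rule 1); /o/ → [ə] (rule 1); /i/ → [ə] (rule 1); /e/ → [ə] (rule 1); /e/ → [ə] (rule 1).
All other segments surface unchanged.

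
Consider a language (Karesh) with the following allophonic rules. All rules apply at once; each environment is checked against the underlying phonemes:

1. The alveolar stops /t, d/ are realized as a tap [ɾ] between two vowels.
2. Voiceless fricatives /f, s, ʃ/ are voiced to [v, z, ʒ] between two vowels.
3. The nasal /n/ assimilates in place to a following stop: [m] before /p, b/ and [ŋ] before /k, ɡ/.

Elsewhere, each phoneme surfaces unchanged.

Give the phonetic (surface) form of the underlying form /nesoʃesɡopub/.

/n/ (word-initial) is in the target of rule 3 but the environment (before a labial or velar stop) is not met → [n].
/e/ stays [e].
/s/ (between /e/ and /o/): between two vowels, so rule 2 applies → [z].
/o/ (between /s/ and /ʃ/) is unaffected → [o].
/ʃ/ meets the environment for rule 2 (between two vowels) → [ʒ].
/e/ stays [e].
/s/ (between /e/ and /ɡ/): rule 2 targets it, but not between two vowels → unchanged [s].
/ɡ/ — not in any rule's target class → [ɡ].
/o/ (between /ɡ/ and /p/) is unaffected → [o].
/p/ (between /o/ and /u/): no rule targets it → [p].
/u/ stays [u].
/b/ (word-final) is unaffected → [b].

[nezoʒesɡopub]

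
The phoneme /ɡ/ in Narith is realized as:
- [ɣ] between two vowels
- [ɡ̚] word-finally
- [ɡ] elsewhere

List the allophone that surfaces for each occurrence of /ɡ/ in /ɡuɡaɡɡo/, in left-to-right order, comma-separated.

Occurrence 1 (position 1): no conditioning environment matches → elsewhere allophone [ɡ].
Occurrence 2 (position 3): between two vowels → [ɣ].
Occurrence 3 (position 5): no conditioning environment matches → elsewhere allophone [ɡ].
Occurrence 4 (position 6): no conditioning environment matches → elsewhere allophone [ɡ].

[ɡ], [ɣ], [ɡ], [ɡ]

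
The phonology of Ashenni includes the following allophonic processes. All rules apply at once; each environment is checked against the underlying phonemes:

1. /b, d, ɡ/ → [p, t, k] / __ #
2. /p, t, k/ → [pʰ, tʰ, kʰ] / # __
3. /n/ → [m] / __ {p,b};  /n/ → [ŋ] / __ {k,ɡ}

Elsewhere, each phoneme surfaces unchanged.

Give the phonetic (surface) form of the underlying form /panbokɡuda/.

/p/ — word-initial, word-initially — surfaces as [pʰ] (rule 2).
Rule 3 applies to /n/ (between /a/ and /b/: before a labial or velar stop) → [m].
/b/ (between /n/ and /o/) fails the environment for rule 1, so it stays [b].
/k/ (between /o/ and /ɡ/): rule 2 targets it, but not word-initially → unchanged [k].
/ɡ/ — between /k/ and /u/; rule 1 does not apply here → [ɡ].
/d/ (between /u/ and /a/) is in the target of rule 1 but the environment (word-finally) is not met → [d].

[pʰambokɡuda]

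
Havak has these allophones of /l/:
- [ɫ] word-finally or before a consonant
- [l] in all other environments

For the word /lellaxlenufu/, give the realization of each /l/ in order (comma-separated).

Occurrence 1 (position 1): no conditioning environment matches → elsewhere allophone [l].
Occurrence 2 (position 3): word-finally or before a consonant → [ɫ].
Occurrence 3 (position 4): no conditioning environment matches → elsewhere allophone [l].
Occurrence 4 (position 7): no conditioning environment matches → elsewhere allophone [l].

[l], [ɫ], [l], [l]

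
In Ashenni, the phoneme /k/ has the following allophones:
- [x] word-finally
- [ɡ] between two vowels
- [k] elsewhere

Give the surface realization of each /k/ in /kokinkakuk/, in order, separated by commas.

[k], [ɡ], [k], [ɡ], [x]

Occurrence 1 (position 1): no conditioning environment matches → elsewhere allophone [k].
Occurrence 2 (position 3): between two vowels → [ɡ].
Occurrence 3 (position 6): no conditioning environment matches → elsewhere allophone [k].
Occurrence 4 (position 8): between two vowels → [ɡ].
Occurrence 5 (position 10): word-finally → [x].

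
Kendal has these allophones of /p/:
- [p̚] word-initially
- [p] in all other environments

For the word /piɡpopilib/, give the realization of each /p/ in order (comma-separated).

[p̚], [p], [p]

Occurrence 1 (position 1): word-initially → [p̚].
Occurrence 2 (position 4): no conditioning environment matches → elsewhere allophone [p].
Occurrence 3 (position 6): no conditioning environment matches → elsewhere allophone [p].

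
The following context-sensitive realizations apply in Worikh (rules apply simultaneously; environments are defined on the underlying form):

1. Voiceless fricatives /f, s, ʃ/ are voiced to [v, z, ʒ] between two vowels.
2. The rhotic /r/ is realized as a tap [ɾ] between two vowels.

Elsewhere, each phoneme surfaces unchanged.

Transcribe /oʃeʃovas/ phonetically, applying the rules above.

[oʒeʒovas]

/o/ (word-initial) is unaffected → [o].
/ʃ/ meets the environment for rule 1 (between two vowels) → [ʒ].
/e/ — not in any rule's target class → [e].
/ʃ/ (between /e/ and /o/): between two vowels, so rule 1 applies → [ʒ].
/o/ — not in any rule's target class → [o].
/v/ stays [v].
/a/ (between /v/ and /s/): no rule targets it → [a].
/s/ (word-final): rule 1 targets it, but not between two vowels → unchanged [s].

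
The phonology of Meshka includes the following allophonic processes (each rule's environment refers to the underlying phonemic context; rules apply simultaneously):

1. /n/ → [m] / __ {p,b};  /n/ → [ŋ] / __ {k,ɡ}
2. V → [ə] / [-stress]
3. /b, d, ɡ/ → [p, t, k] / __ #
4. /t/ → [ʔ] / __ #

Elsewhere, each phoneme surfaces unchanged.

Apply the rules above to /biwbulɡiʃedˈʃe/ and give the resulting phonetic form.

/b/ (word-initial) is in the target of rule 3 but the environment (word-finally) is not met → [b].
/i/ — between /b/ and /w/, in an unstressed syllable — surfaces as [ə] (rule 2).
/w/ (between /i/ and /b/) is unaffected → [w].
/b/ (between /w/ and /u/) fails the environment for rule 3, so it stays [b].
Rule 2 applies to /u/ (between /b/ and /l/: in an unstressed syllable) → [ə].
/l/ — not in any rule's target class → [l].
/ɡ/ (between /l/ and /i/) fails the environment for rule 3, so it stays [ɡ].
Rule 2 applies to /i/ (between /ɡ/ and /ʃ/: in an unstressed syllable) → [ə].
/ʃ/ stays [ʃ].
Rule 2 applies to /e/ (between /ʃ/ and /d/: in an unstressed syllable) → [ə].
/d/ (between /e/ and /ʃ/) fails the environment for rule 3, so it stays [d].
/ʃ/ (between /d/ and /e/) is unaffected → [ʃ].
/e/ — word-final; rule 2 does not apply here → [e].

[bəwbəlɡəʃədˈʃe]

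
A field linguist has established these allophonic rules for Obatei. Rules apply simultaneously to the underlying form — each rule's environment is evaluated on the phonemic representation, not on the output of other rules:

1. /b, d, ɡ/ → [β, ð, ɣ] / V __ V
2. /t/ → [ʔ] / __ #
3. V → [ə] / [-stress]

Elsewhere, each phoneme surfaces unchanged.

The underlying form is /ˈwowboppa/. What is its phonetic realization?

[ˈwowbəppə]

/w/ (word-initial): no rule targets it → [w].
/o/ — between /w/ and /w/; rule 3 does not apply here → [o].
/w/ (between /o/ and /b/) is unaffected → [w].
/b/ — between /w/ and /o/; rule 1 does not apply here → [b].
Rule 3 applies to /o/ (between /b/ and /p/: in an unstressed syllable) → [ə].
/p/ (between /o/ and /p/) is unaffected → [p].
/p/ (between /p/ and /a/) is unaffected → [p].
/a/ meets the environment for rule 3 (in an unstressed syllable) → [ə].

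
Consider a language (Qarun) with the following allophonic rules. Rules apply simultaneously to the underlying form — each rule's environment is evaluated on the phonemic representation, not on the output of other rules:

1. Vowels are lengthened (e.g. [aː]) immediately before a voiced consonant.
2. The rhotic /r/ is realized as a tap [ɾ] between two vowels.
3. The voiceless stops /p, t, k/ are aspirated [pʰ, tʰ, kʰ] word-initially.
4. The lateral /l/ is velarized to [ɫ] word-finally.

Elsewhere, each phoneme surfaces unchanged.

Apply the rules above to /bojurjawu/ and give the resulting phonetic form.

/b/ (word-initial): no rule targets it → [b].
/o/ meets the environment for rule 1 (before a voiced consonant) → [oː].
/j/ (between /o/ and /u/) is unaffected → [j].
/u/ (between /j/ and /r/): before a voiced consonant, so rule 1 applies → [uː].
/r/ (between /u/ and /j/) fails the environment for rule 2, so it stays [r].
/j/ (between /r/ and /a/): no rule targets it → [j].
/a/ meets the environment for rule 1 (before a voiced consonant) → [aː].
/w/ (between /a/ and /u/) is unaffected → [w].
/u/ — word-final; rule 1 does not apply here → [u].

[boːjuːrjaːwu]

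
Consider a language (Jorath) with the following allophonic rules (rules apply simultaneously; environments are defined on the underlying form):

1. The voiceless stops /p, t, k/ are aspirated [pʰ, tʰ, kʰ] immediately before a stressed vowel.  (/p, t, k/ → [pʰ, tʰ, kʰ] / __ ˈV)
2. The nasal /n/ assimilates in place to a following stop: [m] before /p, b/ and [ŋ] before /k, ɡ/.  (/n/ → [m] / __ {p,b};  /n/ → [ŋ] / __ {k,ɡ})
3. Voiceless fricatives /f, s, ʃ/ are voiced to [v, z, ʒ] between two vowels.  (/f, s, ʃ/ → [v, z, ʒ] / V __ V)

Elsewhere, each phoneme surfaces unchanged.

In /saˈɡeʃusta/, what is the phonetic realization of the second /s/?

[s]

/s/ (between /u/ and /t/) is in the target of rule 3 but the environment (between two vowels) is not met → [s].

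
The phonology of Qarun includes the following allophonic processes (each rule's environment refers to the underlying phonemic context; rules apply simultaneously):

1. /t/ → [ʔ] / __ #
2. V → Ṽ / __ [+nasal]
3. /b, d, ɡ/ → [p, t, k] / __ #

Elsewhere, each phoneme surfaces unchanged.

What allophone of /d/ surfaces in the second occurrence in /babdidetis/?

[d]

/d/ — between /i/ and /e/; rule 3 does not apply here → [d].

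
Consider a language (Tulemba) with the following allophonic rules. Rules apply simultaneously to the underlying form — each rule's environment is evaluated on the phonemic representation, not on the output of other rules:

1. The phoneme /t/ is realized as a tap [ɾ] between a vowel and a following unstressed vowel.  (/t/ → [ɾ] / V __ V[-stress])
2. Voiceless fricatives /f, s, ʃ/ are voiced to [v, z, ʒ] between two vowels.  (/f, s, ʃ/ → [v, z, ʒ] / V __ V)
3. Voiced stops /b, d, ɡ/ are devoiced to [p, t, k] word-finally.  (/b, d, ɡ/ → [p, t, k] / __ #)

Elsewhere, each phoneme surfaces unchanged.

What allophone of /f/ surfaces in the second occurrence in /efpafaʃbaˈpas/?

/f/ meets the environment for rule 2 (between two vowels) → [v].

[v]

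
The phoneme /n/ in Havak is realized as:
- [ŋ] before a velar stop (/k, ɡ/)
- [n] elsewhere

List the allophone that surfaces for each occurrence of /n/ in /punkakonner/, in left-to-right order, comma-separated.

[ŋ], [n], [n]

Occurrence 1 (position 3): before a velar stop → [ŋ].
Occurrence 2 (position 8): no conditioning environment matches → elsewhere allophone [n].
Occurrence 3 (position 9): no conditioning environment matches → elsewhere allophone [n].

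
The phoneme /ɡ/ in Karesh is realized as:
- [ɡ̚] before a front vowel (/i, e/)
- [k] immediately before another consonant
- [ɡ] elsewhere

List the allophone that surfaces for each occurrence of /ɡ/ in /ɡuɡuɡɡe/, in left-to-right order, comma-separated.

Occurrence 1 (position 1): no conditioning environment matches → elsewhere allophone [ɡ].
Occurrence 2 (position 3): no conditioning environment matches → elsewhere allophone [ɡ].
Occurrence 3 (position 5): immediately before another consonant → [k].
Occurrence 4 (position 6): before a front vowel (/i, e/) → [ɡ̚].

[ɡ], [ɡ], [k], [ɡ̚]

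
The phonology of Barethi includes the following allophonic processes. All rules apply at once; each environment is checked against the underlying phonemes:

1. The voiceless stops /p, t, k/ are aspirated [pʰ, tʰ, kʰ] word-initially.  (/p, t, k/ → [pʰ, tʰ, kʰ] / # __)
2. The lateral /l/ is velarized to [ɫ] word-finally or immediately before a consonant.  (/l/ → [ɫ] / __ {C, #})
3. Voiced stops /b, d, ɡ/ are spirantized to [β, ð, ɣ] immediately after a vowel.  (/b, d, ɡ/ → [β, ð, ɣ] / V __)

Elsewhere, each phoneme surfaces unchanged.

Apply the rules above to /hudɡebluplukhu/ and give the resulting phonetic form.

/h/ (word-initial) is unaffected → [h].
/u/ (between /h/ and /d/): no rule targets it → [u].
/d/ (between /u/ and /ɡ/) occurs immediately after a vowel → [ð] by rule 3.
/ɡ/ (between /d/ and /e/) fails the environment for rule 3, so it stays [ɡ].
/e/ stays [e].
/b/ meets the environment for rule 3 (immediately after a vowel) → [β].
/l/ — between /b/ and /u/; rule 2 does not apply here → [l].
/u/ (between /l/ and /p/): no rule targets it → [u].
/p/ (between /u/ and /l/) fails the environment for rule 1, so it stays [p].
/l/ (between /p/ and /u/) is in the target of rule 2 but the environment (word-finally or immediately before a consonant) is not met → [l].
/u/ (between /l/ and /k/): no rule targets it → [u].
/k/ — between /u/ and /h/; rule 1 does not apply here → [k].
/h/ (between /k/ and /u/) is unaffected → [h].
/u/ (word-final) is unaffected → [u].

[huðɡeβluplukhu]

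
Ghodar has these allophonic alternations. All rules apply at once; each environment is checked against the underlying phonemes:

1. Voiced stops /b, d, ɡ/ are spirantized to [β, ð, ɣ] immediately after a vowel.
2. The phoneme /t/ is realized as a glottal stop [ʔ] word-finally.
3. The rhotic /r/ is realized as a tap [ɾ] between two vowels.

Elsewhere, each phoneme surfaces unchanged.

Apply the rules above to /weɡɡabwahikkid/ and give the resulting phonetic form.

[weɣɡaβwahikkið]

/w/ (word-initial) is unaffected → [w].
/e/ stays [e].
/ɡ/ (between /e/ and /ɡ/) occurs immediately after a vowel → [ɣ] by rule 1.
/ɡ/ (between /ɡ/ and /a/) is in the target of rule 1 but the environment (immediately after a vowel) is not met → [ɡ].
/a/ — not in any rule's target class → [a].
/b/ — between /a/ and /w/, immediately after a vowel — surfaces as [β] (rule 1).
/w/ (between /b/ and /a/) is unaffected → [w].
/a/ stays [a].
/h/ (between /a/ and /i/): no rule targets it → [h].
/i/ (between /h/ and /k/) is unaffected → [i].
/k/ stays [k].
/k/ (between /k/ and /i/): no rule targets it → [k].
/i/ stays [i].
Rule 1 applies to /d/ (word-final: immediately after a vowel) → [ð].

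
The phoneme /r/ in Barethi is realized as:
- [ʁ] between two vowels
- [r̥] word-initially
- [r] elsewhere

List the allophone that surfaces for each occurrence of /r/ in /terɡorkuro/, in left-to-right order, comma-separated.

Occurrence 1 (position 3): no conditioning environment matches → elsewhere allophone [r].
Occurrence 2 (position 6): no conditioning environment matches → elsewhere allophone [r].
Occurrence 3 (position 9): between two vowels → [ʁ].

[r], [r], [ʁ]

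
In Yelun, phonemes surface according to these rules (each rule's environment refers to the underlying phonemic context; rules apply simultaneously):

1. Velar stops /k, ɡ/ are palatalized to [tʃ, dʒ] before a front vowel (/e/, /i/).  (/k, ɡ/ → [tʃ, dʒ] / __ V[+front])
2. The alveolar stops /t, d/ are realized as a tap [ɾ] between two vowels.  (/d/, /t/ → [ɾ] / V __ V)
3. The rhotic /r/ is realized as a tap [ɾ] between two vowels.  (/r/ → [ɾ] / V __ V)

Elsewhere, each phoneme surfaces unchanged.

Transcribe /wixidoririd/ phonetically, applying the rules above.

Rule 2 applies to /d/ (between /i/ and /o/: between two vowels) → [ɾ].
/r/ (between /o/ and /i/) occurs between two vowels → [ɾ] by rule 3.
/r/ (between /i/ and /i/): between two vowels, so rule 3 applies → [ɾ].
/d/ — word-final; rule 2 does not apply here → [d].

[wixiɾoɾiɾid]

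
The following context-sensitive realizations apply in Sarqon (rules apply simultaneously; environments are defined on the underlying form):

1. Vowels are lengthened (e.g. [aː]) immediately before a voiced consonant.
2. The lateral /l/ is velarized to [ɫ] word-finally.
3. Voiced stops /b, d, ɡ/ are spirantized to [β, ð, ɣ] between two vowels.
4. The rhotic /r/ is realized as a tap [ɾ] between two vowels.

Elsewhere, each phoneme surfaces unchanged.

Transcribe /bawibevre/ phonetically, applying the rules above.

[baːwiːβeːvre]

/b/ (word-initial) is in the target of rule 3 but the environment (between two vowels) is not met → [b].
/a/ (between /b/ and /w/): before a voiced consonant, so rule 1 applies → [aː].
/w/ (between /a/ and /i/) is unaffected → [w].
Rule 1 applies to /i/ (between /w/ and /b/: before a voiced consonant) → [iː].
Rule 3 applies to /b/ (between /i/ and /e/: between two vowels) → [β].
Rule 1 applies to /e/ (between /b/ and /v/: before a voiced consonant) → [eː].
/v/ (between /e/ and /r/): no rule targets it → [v].
/r/ (between /v/ and /e/) is in the target of rule 4 but the environment (between two vowels) is not met → [r].
/e/ (word-final) is in the target of rule 1 but the environment (before a voiced consonant) is not met → [e].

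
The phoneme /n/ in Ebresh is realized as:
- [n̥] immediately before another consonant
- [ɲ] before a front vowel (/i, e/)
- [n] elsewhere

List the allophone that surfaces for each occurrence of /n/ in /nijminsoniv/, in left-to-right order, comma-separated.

Occurrence 1 (position 1): before a front vowel (/i, e/) → [ɲ].
Occurrence 2 (position 6): immediately before another consonant → [n̥].
Occurrence 3 (position 9): before a front vowel (/i, e/) → [ɲ].

[ɲ], [n̥], [ɲ]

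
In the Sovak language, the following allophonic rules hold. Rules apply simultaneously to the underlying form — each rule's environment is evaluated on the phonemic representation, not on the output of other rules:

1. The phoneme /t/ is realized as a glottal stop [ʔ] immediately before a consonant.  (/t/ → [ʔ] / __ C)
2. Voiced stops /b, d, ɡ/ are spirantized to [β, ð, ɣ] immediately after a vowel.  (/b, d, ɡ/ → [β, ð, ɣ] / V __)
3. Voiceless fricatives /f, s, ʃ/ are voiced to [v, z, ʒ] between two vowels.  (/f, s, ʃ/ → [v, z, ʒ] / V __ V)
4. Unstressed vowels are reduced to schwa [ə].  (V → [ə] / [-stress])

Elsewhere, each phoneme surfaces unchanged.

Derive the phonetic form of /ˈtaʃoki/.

[ˈtaʒəkə]

/t/ (word-initial) fails the environment for rule 1, so it stays [t].
/a/ (between /t/ and /ʃ/): rule 4 targets it, but not in an unstressed syllable → unchanged [a].
/ʃ/ meets the environment for rule 3 (between two vowels) → [ʒ].
/o/ — between /ʃ/ and /k/, in an unstressed syllable — surfaces as [ə] (rule 4).
/k/ stays [k].
/i/ (word-final) occurs in an unstressed syllable → [ə] by rule 4.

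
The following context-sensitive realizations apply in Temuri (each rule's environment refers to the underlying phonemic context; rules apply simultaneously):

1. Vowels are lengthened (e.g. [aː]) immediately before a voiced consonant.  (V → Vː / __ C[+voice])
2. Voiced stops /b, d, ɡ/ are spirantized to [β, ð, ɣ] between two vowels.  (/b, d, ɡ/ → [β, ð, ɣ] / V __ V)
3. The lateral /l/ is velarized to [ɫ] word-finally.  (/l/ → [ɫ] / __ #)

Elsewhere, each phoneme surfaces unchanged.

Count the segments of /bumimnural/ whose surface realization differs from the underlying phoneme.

Segments that undergo a rule: /u/ → [uː] (rule 1); /i/ → [iː] (rule 1); /u/ → [uː] (rule 1); /a/ → [aː] (rule 1); /l/ → [ɫ] (rule 3).
All other segments surface unchanged.

5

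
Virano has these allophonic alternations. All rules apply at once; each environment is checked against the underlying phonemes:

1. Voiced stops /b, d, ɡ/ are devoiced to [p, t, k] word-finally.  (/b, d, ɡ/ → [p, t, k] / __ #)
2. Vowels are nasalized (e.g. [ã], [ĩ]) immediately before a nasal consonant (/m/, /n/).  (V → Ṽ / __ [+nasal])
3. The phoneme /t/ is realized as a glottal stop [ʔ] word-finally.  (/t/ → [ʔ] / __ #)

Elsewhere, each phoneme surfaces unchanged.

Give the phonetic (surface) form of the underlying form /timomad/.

/t/ (word-initial): rule 3 targets it, but not word-finally → unchanged [t].
/i/ — between /t/ and /m/, before a nasal consonant — surfaces as [ĩ] (rule 2).
/m/ (between /i/ and /o/) is unaffected → [m].
/o/ — between /m/ and /m/, before a nasal consonant — surfaces as [õ] (rule 2).
/m/ — not in any rule's target class → [m].
/a/ (between /m/ and /d/) fails the environment for rule 2, so it stays [a].
/d/ (word-final) occurs word-finally → [t] by rule 1.

[tĩmõmat]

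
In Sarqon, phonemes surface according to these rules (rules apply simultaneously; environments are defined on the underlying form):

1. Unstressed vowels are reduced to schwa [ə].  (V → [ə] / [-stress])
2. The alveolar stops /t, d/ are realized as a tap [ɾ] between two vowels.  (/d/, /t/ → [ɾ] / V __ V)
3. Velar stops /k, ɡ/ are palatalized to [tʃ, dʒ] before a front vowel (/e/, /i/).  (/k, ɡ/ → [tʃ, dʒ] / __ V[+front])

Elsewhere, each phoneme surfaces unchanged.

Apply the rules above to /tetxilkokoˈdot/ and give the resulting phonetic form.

[tətxəlkəkəˈɾot]

/t/ — word-initial; rule 2 does not apply here → [t].
/e/ (between /t/ and /t/): in an unstressed syllable, so rule 1 applies → [ə].
/t/ (between /e/ and /x/): rule 2 targets it, but not between two vowels → unchanged [t].
/i/ — between /x/ and /l/, in an unstressed syllable — surfaces as [ə] (rule 1).
/k/ — between /l/ and /o/; rule 3 does not apply here → [k].
/o/ (between /k/ and /k/): in an unstressed syllable, so rule 1 applies → [ə].
/k/ (between /o/ and /o/) is in the target of rule 3 but the environment (before a front vowel) is not met → [k].
Rule 1 applies to /o/ (between /k/ and /d/: in an unstressed syllable) → [ə].
/d/ (between /o/ and /o/) occurs between two vowels → [ɾ] by rule 2.
/o/ — between /d/ and /t/; rule 1 does not apply here → [o].
/t/ (word-final): rule 2 targets it, but not between two vowels → unchanged [t].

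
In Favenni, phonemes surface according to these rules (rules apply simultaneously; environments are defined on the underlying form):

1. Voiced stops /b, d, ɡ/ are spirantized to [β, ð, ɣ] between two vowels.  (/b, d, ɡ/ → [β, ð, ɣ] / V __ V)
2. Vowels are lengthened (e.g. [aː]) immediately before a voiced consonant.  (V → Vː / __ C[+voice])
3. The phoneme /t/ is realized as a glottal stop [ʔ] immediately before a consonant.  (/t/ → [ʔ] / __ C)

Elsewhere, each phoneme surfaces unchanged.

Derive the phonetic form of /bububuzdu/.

/b/ (word-initial) is in the target of rule 1 but the environment (between two vowels) is not met → [b].
Rule 2 applies to /u/ (between /b/ and /b/: before a voiced consonant) → [uː].
/b/ — between /u/ and /u/, between two vowels — surfaces as [β] (rule 1).
Rule 2 applies to /u/ (between /b/ and /b/: before a voiced consonant) → [uː].
/b/ (between /u/ and /u/): between two vowels, so rule 1 applies → [β].
/u/ (between /b/ and /z/): before a voiced consonant, so rule 2 applies → [uː].
/z/ stays [z].
/d/ (between /z/ and /u/) fails the environment for rule 1, so it stays [d].
/u/ (word-final): rule 2 targets it, but not before a voiced consonant → unchanged [u].

[buːβuːβuːzdu]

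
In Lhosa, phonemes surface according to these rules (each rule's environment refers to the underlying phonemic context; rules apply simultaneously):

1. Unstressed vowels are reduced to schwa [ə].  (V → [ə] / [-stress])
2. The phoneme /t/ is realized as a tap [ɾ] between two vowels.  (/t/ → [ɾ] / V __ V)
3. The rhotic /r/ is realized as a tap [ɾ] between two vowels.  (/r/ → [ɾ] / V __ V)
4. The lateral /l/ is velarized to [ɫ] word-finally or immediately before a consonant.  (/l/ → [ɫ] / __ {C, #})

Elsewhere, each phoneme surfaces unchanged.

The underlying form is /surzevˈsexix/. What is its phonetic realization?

[sərzəvˈsexəx]

/s/ — not in any rule's target class → [s].
/u/ (between /s/ and /r/) occurs in an unstressed syllable → [ə] by rule 1.
/r/ (between /u/ and /z/) is in the target of rule 3 but the environment (between two vowels) is not met → [r].
/z/ stays [z].
/e/ — between /z/ and /v/, in an unstressed syllable — surfaces as [ə] (rule 1).
/v/ — not in any rule's target class → [v].
/s/ (between /v/ and /e/): no rule targets it → [s].
/e/ (between /s/ and /x/): rule 1 targets it, but not in an unstressed syllable → unchanged [e].
/x/ stays [x].
/i/ — between /x/ and /x/, in an unstressed syllable — surfaces as [ə] (rule 1).
/x/ — not in any rule's target class → [x].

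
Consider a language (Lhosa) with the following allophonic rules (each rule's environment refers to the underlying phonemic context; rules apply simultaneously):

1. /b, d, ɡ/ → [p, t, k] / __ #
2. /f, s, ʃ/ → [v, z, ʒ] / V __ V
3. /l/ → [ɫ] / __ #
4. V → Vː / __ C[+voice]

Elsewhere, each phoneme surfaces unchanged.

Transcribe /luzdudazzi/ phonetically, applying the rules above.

/l/ (word-initial) fails the environment for rule 3, so it stays [l].
/u/ (between /l/ and /z/) occurs before a voiced consonant → [uː] by rule 4.
/z/ — not in any rule's target class → [z].
/d/ (between /z/ and /u/): rule 1 targets it, but not word-finally → unchanged [d].
/u/ — between /d/ and /d/, before a voiced consonant — surfaces as [uː] (rule 4).
/d/ (between /u/ and /a/): rule 1 targets it, but not word-finally → unchanged [d].
Rule 4 applies to /a/ (between /d/ and /z/: before a voiced consonant) → [aː].
/z/ stays [z].
/z/ (between /z/ and /i/) is unaffected → [z].
/i/ (word-final): rule 4 targets it, but not before a voiced consonant → unchanged [i].

[luːzduːdaːzzi]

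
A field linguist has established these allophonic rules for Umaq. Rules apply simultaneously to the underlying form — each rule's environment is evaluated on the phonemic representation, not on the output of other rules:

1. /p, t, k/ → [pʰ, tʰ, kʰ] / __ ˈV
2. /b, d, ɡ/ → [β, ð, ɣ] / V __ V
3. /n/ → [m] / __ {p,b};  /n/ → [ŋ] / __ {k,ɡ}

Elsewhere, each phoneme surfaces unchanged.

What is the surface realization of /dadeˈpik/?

[daðeˈpʰik]

/d/ (word-initial): rule 2 targets it, but not between two vowels → unchanged [d].
/a/ (between /d/ and /d/) is unaffected → [a].
/d/ (between /a/ and /e/): between two vowels, so rule 2 applies → [ð].
/e/ — not in any rule's target class → [e].
/p/ meets the environment for rule 1 (immediately before a stressed vowel) → [pʰ].
/i/ (between /p/ and /k/): no rule targets it → [i].
/k/ — word-final; rule 1 does not apply here → [k].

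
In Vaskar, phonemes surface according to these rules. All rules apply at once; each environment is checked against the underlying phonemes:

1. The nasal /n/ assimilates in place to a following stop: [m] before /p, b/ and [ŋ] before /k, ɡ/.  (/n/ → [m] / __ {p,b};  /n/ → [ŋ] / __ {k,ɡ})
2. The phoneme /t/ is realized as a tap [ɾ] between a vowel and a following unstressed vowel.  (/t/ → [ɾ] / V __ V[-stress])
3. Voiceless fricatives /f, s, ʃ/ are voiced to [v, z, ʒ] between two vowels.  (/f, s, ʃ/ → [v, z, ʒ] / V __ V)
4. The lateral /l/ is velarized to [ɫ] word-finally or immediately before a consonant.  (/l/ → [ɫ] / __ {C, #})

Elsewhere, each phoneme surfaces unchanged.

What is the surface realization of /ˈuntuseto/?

[ˈuntuzeɾo]

/u/ (word-initial) is unaffected → [u].
/n/ (between /u/ and /t/) fails the environment for rule 1, so it stays [n].
/t/ (between /n/ and /u/) is in the target of rule 2 but the environment (between a vowel and a following unstressed vowel) is not met → [t].
/u/ stays [u].
/s/ meets the environment for rule 3 (between two vowels) → [z].
/e/ (between /s/ and /t/) is unaffected → [e].
/t/ meets the environment for rule 2 (between a vowel and a following unstressed vowel) → [ɾ].
/o/ (word-final): no rule targets it → [o].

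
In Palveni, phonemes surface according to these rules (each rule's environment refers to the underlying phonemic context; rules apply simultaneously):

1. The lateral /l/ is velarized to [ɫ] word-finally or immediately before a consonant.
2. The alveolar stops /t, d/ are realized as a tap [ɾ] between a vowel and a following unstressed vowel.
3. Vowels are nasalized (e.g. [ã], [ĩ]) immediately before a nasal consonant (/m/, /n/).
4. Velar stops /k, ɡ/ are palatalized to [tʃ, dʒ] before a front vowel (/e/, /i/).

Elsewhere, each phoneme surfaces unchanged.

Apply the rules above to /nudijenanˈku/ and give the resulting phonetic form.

[nuɾijẽnãnˈku]

/u/ — between /n/ and /d/; rule 3 does not apply here → [u].
/d/ (between /u/ and /i/) occurs between a vowel and a following unstressed vowel → [ɾ] by rule 2.
/i/ (between /d/ and /j/) is in the target of rule 3 but the environment (before a nasal consonant) is not met → [i].
/e/ meets the environment for rule 3 (before a nasal consonant) → [ẽ].
/a/ (between /n/ and /n/) occurs before a nasal consonant → [ã] by rule 3.
/k/ (between /n/ and /u/) fails the environment for rule 4, so it stays [k].
/u/ (word-final): rule 3 targets it, but not before a nasal consonant → unchanged [u].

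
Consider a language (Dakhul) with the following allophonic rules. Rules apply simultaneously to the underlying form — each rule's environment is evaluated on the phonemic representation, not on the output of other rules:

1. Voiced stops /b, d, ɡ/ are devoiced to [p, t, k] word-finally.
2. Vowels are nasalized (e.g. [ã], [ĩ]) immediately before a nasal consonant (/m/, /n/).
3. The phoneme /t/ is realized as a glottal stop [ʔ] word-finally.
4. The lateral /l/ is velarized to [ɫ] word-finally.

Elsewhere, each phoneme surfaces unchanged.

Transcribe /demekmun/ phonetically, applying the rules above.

[dẽmekmũn]

/d/ (word-initial): rule 1 targets it, but not word-finally → unchanged [d].
/e/ — between /d/ and /m/, before a nasal consonant — surfaces as [ẽ] (rule 2).
/m/ (between /e/ and /e/): no rule targets it → [m].
/e/ (between /m/ and /k/) is in the target of rule 2 but the environment (before a nasal consonant) is not met → [e].
/k/ (between /e/ and /m/) is unaffected → [k].
/m/ stays [m].
/u/ (between /m/ and /n/) occurs before a nasal consonant → [ũ] by rule 2.
/n/ (word-final) is unaffected → [n].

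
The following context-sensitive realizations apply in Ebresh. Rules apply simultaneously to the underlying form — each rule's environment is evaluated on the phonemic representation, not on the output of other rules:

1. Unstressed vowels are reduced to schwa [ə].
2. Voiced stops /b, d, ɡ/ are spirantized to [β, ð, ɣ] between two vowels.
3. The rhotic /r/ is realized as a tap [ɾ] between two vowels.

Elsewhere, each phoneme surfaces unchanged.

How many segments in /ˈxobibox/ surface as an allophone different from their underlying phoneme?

Segments that undergo a rule: /b/ → [β] (rule 2); /i/ → [ə] (rule 1); /b/ → [β] (rule 2); /o/ → [ə] (rule 1).
All other segments surface unchanged.

4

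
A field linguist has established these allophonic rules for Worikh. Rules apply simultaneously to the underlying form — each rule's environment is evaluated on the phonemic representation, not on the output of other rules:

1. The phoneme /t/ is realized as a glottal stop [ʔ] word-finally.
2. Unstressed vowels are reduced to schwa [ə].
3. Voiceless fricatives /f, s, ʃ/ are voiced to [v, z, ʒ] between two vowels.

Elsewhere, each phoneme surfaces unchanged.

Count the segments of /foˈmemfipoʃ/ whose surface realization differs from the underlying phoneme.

Segments that undergo a rule: /o/ → [ə] (rule 2); /i/ → [ə] (rule 2); /o/ → [ə] (rule 2).
All other segments surface unchanged.

3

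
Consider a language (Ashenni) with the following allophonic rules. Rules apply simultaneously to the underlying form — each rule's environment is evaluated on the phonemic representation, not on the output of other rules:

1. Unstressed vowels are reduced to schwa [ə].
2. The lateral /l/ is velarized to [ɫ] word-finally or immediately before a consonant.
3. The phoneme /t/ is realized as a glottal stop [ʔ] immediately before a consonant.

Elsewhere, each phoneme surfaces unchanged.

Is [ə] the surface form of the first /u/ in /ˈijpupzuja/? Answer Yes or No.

/u/ meets the environment for rule 1 (in an unstressed syllable) → [ə].
The actual realization is [ə], which matches [ə].

Yes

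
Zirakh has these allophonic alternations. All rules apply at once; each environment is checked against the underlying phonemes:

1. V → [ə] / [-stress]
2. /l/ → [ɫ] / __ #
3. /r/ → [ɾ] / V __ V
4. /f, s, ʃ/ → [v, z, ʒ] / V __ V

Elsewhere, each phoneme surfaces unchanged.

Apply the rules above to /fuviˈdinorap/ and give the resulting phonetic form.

[fəvəˈdinəɾəp]

/f/ (word-initial) is in the target of rule 4 but the environment (between two vowels) is not met → [f].
/u/ (between /f/ and /v/): in an unstressed syllable, so rule 1 applies → [ə].
/i/ — between /v/ and /d/, in an unstressed syllable — surfaces as [ə] (rule 1).
/i/ (between /d/ and /n/) fails the environment for rule 1, so it stays [i].
/o/ (between /n/ and /r/): in an unstressed syllable, so rule 1 applies → [ə].
/r/ — between /o/ and /a/, between two vowels — surfaces as [ɾ] (rule 3).
/a/ — between /r/ and /p/, in an unstressed syllable — surfaces as [ə] (rule 1).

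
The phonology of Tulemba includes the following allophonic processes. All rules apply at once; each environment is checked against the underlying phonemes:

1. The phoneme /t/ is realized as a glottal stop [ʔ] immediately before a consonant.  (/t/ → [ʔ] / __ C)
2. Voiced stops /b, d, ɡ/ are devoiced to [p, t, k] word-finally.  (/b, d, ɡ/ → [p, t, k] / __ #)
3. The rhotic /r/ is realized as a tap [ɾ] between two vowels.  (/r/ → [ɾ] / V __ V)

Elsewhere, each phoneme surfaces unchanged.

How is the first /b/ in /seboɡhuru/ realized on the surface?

/b/ (between /e/ and /o/) fails the environment for rule 2, so it stays [b].

[b]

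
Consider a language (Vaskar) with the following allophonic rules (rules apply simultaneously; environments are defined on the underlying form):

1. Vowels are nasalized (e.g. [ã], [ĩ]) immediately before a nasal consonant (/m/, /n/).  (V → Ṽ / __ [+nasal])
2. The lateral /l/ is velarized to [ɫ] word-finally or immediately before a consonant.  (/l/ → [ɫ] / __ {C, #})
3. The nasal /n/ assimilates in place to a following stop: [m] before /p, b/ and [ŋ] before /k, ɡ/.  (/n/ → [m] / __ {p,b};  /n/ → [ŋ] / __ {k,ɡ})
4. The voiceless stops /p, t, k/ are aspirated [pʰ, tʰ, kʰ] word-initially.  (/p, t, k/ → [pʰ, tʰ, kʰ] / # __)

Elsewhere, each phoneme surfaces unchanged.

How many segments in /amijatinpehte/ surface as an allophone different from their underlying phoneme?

3

Segments that undergo a rule: /a/ → [ã] (rule 1); /i/ → [ĩ] (rule 1); /n/ → [m] (rule 3).
All other segments surface unchanged.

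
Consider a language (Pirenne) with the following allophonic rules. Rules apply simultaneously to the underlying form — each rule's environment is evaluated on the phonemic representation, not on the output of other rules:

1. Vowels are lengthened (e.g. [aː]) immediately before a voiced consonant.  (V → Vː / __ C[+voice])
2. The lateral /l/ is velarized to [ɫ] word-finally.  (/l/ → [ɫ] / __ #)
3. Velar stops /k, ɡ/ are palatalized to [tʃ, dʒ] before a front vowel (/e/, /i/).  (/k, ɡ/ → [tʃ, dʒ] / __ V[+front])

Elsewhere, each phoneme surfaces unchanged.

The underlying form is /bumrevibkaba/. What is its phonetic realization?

/b/ (word-initial): no rule targets it → [b].
/u/ meets the environment for rule 1 (before a voiced consonant) → [uː].
/m/ (between /u/ and /r/): no rule targets it → [m].
/r/ (between /m/ and /e/): no rule targets it → [r].
/e/ (between /r/ and /v/): before a voiced consonant, so rule 1 applies → [eː].
/v/ — not in any rule's target class → [v].
/i/ (between /v/ and /b/) occurs before a voiced consonant → [iː] by rule 1.
/b/ (between /i/ and /k/): no rule targets it → [b].
/k/ (between /b/ and /a/) is in the target of rule 3 but the environment (before a front vowel) is not met → [k].
Rule 1 applies to /a/ (between /k/ and /b/: before a voiced consonant) → [aː].
/b/ stays [b].
/a/ (word-final) is in the target of rule 1 but the environment (before a voiced consonant) is not met → [a].

[buːmreːviːbkaːba]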